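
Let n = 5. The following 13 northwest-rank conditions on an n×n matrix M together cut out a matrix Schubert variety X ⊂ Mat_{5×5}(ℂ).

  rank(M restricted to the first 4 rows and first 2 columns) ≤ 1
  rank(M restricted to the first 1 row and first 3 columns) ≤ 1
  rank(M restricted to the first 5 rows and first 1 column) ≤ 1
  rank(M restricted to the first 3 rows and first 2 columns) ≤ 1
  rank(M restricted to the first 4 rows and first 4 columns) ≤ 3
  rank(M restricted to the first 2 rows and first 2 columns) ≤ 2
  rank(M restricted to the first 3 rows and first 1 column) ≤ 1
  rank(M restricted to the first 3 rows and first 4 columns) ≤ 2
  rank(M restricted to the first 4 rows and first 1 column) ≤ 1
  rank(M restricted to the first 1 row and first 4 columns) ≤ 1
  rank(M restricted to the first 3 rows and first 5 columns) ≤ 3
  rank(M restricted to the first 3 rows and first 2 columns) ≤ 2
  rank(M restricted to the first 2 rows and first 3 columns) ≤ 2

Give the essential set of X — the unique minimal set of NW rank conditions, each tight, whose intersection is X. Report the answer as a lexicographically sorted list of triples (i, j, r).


Rank table r_w(5×5) implied by the 13 constraints:

  i=1: 1 | 1 | 1 | 1 | 1
  i=2: 1 | 1 | 2 | 2 | 2
  i=3: 1 | 1 | 2 | 2 | 3
  i=4: 1 | 1 | 2 | 3 | 4
  i=5: 1 | 2 | 3 | 4 | 5

so w = (1, 3, 5, 4, 2).

Rothe diagram D(w) (4 cells), 2 SE-corners (essential conditions):

[(3, 4, 2), (4, 2, 1)]


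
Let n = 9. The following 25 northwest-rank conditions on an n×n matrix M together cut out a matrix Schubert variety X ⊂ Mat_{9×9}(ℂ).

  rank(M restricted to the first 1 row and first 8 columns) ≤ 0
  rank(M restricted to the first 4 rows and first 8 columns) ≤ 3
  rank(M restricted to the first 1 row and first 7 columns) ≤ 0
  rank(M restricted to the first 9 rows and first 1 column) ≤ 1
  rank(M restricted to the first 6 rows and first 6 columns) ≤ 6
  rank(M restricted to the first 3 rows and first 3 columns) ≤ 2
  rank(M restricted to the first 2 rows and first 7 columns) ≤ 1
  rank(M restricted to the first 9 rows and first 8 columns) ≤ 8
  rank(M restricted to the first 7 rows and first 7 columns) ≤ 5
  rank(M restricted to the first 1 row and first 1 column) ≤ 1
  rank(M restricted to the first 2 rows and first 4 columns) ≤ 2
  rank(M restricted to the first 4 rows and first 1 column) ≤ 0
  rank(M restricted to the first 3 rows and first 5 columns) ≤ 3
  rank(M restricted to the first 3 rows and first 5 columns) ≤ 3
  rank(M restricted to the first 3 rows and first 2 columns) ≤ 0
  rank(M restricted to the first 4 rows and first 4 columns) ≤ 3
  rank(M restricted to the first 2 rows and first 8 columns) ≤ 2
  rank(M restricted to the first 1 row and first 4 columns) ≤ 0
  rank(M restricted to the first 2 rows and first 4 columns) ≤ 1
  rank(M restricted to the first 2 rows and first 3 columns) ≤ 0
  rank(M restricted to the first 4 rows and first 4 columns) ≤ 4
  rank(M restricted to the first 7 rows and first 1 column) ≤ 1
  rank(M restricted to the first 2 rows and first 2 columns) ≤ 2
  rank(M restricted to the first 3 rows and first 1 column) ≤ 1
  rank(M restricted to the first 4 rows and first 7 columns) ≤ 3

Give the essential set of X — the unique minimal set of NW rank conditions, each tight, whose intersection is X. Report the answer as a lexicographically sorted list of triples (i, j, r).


Rank table r_w(9×9) implied by the 25 constraints:

  R[1]: 0  0  0  0  0  0  0  0  1
  R[2]: 0  0  0  1  1  1  1  1  2
  R[3]: 0  0  1  2  2  2  2  2  3
  R[4]: 0  1  2  3  3  3  3  3  4
  R[5]: 1  2  3  4  4  4  4  4  5
  R[6]: 1  2  3  4  5  5  5  5  6
  R[7]: 1  2  3  4  5  5  5  6  7
  R[8]: 1  2  3  4  5  6  6  7  8
  R[9]: 1  2  3  4  5  6  7  8  9

so w = (9, 4, 3, 2, 1, 5, 8, 6, 7).

ℓ(w)=16; the 5 essential cells (i,j,r):

[(1, 8, 0), (2, 3, 0), (3, 2, 0), (4, 1, 0), (7, 7, 5)]


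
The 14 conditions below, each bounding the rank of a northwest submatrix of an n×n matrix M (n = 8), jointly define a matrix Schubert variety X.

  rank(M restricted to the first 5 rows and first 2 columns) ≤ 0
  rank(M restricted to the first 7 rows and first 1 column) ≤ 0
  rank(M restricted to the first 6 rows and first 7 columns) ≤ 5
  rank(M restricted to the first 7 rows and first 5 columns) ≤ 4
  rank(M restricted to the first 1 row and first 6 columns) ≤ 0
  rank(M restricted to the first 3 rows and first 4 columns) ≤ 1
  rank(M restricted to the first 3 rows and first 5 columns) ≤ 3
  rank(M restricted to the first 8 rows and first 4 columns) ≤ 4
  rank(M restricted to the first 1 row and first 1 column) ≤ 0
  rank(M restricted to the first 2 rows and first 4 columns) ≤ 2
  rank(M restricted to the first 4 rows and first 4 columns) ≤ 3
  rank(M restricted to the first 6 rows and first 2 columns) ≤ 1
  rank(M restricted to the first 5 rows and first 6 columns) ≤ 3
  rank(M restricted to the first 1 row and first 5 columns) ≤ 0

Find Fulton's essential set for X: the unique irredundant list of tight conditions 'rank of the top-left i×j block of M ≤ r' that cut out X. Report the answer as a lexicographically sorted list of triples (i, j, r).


The tightest implied rank at each (i,j), from the 14 conditions:

  row 1: 0 0 0 0 0 0 1 1
  row 2: 0 0 1 1 1 1 2 2
  row 3: 0 0 1 1 2 2 3 3
  row 4: 0 0 1 2 3 3 4 4
  row 5: 0 0 1 2 3 3 4 5
  row 6: 0 1 2 3 4 4 5 6
  row 7: 0 1 2 3 4 5 6 7
  row 8: 1 2 3 4 5 6 7 8

so w = (7, 3, 5, 4, 8, 2, 6, 1).

D(w) has 18 cells with 5 SE-corners; essential set:

[(1, 6, 0), (3, 4, 1), (5, 2, 0), (5, 6, 3), (7, 1, 0)]


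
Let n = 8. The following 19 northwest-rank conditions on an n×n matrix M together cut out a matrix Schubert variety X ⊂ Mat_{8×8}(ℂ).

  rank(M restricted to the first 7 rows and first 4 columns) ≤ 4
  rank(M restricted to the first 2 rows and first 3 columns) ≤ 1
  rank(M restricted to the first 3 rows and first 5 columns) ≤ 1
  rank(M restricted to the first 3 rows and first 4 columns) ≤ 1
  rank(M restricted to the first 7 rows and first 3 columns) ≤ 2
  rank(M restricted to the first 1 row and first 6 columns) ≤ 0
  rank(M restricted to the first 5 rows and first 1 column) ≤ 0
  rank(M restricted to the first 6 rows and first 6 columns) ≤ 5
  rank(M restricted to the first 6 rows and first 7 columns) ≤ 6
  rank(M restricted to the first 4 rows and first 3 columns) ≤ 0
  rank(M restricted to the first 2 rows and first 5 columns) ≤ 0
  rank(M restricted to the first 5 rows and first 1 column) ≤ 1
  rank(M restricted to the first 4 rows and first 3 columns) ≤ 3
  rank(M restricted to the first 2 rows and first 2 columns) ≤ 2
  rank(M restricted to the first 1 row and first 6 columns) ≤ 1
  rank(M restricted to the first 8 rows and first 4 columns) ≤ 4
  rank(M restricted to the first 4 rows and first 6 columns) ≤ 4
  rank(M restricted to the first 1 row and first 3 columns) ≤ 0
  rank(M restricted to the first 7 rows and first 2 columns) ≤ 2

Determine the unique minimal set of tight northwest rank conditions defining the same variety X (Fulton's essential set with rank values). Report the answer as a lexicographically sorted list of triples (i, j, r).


Reconstructing r_w from the 19 given conditions:

  i=1: 0, 0, 0, 0, 0, 0, 1, 1
  i=2: 0, 0, 0, 0, 0, 1, 2, 2
  i=3: 0, 0, 0, 1, 1, 2, 3, 3
  i=4: 0, 0, 0, 1, 2, 3, 4, 4
  i=5: 0, 1, 1, 2, 3, 4, 5, 5
  i=6: 1, 2, 2, 3, 4, 5, 6, 6
  i=7: 1, 2, 2, 3, 4, 5, 6, 7
  i=8: 1, 2, 3, 4, 5, 6, 7, 8

so w = (7, 6, 4, 5, 2, 1, 8, 3).

|D(w)|=19, |Ess(w)|=5:

[(1, 6, 0), (2, 5, 0), (4, 3, 0), (5, 1, 0), (7, 3, 2)]


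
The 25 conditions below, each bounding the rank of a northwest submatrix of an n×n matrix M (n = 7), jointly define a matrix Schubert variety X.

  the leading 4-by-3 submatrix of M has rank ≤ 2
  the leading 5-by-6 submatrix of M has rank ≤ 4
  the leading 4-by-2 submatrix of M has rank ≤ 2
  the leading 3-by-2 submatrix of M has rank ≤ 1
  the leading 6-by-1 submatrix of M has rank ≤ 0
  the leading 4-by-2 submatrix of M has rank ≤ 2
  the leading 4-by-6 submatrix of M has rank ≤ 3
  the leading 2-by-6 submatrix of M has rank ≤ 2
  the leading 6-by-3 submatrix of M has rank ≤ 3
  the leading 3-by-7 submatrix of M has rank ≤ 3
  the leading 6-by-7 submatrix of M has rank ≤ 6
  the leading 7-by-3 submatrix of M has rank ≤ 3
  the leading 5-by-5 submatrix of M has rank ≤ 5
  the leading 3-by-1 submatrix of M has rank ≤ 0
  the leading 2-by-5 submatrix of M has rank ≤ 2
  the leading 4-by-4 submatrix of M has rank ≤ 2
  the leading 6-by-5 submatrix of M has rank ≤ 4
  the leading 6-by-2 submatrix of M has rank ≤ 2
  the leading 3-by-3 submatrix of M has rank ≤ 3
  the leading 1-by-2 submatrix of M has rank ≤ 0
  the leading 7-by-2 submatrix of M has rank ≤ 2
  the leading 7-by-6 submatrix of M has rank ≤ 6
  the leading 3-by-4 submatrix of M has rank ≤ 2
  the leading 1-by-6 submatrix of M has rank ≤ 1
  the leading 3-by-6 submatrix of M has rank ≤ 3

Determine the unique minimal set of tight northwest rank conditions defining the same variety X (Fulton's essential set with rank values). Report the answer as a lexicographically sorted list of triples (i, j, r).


Computing R[i][j] = min implied NW-rank bound (n=7, 25 conditions):

  i=1: 0 0 1 1 1 1 1
  i=2: 0 1 2 2 2 2 2
  i=3: 0 1 2 2 3 3 3
  i=4: 0 1 2 2 3 3 4
  i=5: 0 1 2 3 4 4 5
  i=6: 0 1 2 3 4 5 6
  i=7: 1 2 3 4 5 6 7

the unique w with this rank table is (3, 2, 5, 7, 4, 6, 1).

Fulton essential set (4 of the 10 Rothe cells):

[(1, 2, 0), (4, 4, 2), (4, 6, 3), (6, 1, 0)]


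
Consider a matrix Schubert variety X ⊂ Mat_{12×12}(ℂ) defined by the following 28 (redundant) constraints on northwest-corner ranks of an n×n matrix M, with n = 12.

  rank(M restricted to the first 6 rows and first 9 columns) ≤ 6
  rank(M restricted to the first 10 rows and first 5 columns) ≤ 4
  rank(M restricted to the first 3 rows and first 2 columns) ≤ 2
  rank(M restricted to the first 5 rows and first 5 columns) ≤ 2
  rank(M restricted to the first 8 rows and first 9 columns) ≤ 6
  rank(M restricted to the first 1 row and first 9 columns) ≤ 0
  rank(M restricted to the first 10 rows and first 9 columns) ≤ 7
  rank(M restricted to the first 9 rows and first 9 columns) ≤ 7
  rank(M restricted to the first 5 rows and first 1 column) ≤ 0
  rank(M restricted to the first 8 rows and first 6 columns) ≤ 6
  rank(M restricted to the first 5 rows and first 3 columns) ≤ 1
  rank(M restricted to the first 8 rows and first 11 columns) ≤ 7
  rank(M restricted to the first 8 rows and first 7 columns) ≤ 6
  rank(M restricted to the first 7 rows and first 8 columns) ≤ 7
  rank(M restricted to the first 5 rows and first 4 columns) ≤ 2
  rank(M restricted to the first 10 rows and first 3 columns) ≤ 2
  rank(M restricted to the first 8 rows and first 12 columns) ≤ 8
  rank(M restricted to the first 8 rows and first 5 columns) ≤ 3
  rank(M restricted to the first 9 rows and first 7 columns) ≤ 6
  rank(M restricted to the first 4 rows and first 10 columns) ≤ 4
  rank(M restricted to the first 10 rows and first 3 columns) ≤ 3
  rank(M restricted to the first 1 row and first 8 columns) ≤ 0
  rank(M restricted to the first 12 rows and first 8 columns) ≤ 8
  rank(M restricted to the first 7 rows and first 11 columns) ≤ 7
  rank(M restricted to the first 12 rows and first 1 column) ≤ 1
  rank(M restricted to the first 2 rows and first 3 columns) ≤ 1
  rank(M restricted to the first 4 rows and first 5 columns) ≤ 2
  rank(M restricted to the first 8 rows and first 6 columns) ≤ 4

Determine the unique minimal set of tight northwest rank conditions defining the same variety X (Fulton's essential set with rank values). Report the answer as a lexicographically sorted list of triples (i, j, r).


Computing R[i][j] = min implied NW-rank bound (n=12, 28 conditions):

  R[1]: 0  0  0  0  0  0  0  0  0  1  1  1
  R[2]: 0  1  1  1  1  1  1  1  1  2  2  2
  R[3]: 0  1  1  2  2  2  2  2  2  3  3  3
  R[4]: 0  1  1  2  2  3  3  3  3  4  4  4
  R[5]: 0  1  1  2  2  3  4  4  4  5  5  5
  R[6]: 1  2  2  3  3  4  5  5  5  6  6  6
  R[7]: 1  2  2  3  3  4  5  6  6  7  7  7
  R[8]: 1  2  2  3  3  4  5  6  6  7  7  8
  R[9]: 1  2  2  3  4  5  6  7  7  8  8  9
  R[10]: 1  2  2  3  4  5  6  7  7  8  9  10
  R[11]: 1  2  3  4  5  6  7  8  8  9  10  11
  R[12]: 1  2  3  4  5  6  7  8  9  10  11  12

giving w = (10, 2, 4, 6, 7, 1, 8, 12, 5, 11, 3, 9) via Δ²R.

D(w) has 27 cells with 9 SE-corners; essential set:

[(1, 9, 0), (5, 1, 0), (5, 3, 1), (5, 5, 2), (8, 5, 3), (8, 9, 6), (8, 11, 7), (10, 3, 2), (10, 9, 7)]


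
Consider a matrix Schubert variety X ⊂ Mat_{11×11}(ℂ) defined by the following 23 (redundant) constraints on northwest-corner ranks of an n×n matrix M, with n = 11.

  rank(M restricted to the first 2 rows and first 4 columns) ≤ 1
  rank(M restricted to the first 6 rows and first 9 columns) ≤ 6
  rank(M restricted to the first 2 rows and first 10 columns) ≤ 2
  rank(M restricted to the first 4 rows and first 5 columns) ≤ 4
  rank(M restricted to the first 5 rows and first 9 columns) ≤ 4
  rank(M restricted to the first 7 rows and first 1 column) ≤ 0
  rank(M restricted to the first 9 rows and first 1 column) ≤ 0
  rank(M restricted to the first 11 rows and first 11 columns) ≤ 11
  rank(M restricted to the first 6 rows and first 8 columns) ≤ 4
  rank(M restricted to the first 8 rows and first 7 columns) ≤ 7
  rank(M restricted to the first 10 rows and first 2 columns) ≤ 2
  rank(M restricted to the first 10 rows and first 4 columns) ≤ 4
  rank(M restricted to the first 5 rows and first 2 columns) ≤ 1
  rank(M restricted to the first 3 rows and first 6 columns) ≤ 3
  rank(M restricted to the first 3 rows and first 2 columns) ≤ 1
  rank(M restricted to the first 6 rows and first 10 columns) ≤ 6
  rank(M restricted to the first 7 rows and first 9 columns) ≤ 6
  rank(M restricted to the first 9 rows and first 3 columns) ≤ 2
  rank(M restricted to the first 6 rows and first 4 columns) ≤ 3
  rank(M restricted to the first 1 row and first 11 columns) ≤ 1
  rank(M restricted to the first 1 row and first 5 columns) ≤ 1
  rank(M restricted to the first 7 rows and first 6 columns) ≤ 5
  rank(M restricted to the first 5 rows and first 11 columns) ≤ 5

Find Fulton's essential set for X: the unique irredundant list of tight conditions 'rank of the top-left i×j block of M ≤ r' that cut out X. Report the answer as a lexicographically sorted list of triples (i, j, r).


The tightest implied rank at each (i,j), from the 23 conditions:

  row 1: 0 1 1 1 1 1 1 1 1 1 1
  row 2: 0 1 1 1 2 2 2 2 2 2 2
  row 3: 0 1 2 2 3 3 3 3 3 3 3
  row 4: 0 1 2 3 4 4 4 4 4 4 4
  row 5: 0 1 2 3 4 4 4 4 4 5 5
  row 6: 0 1 2 3 4 4 4 4 5 6 6
  row 7: 0 1 2 3 4 5 5 5 6 7 7
  row 8: 0 1 2 3 4 5 6 6 7 8 8
  row 9: 0 1 2 3 4 5 6 7 8 9 9
  row 10: 1 2 3 4 5 6 7 8 9 10 10
  row 11: 1 2 3 4 5 6 7 8 9 10 11

the unique w with this rank table is (2, 5, 3, 4, 10, 9, 6, 7, 8, 1, 11).

|D(w)|=18, |Ess(w)|=4:

[(2, 4, 1), (5, 9, 4), (6, 8, 4), (9, 1, 0)]


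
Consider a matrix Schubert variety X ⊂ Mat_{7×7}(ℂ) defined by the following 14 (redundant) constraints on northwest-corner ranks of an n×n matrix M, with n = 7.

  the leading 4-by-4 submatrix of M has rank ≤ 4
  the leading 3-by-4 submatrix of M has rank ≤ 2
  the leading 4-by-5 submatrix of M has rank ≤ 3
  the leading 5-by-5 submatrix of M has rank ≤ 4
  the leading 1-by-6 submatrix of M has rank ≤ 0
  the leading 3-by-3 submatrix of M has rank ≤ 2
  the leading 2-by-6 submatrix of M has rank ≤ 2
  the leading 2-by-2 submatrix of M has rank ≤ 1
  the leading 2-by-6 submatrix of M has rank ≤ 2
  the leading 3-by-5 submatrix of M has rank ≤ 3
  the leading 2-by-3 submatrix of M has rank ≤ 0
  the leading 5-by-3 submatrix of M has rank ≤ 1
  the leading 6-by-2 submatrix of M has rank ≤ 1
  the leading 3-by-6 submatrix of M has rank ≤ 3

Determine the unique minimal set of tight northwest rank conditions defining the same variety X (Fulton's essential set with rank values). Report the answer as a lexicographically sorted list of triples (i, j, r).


Recovering R(i,j) via the rank-extension bound from the 14 conditions:

  row 1: 0  0  0  0  0  0  1
  row 2: 0  0  0  1  1  1  2
  row 3: 1  1  1  2  2  2  3
  row 4: 1  1  1  2  3  3  4
  row 5: 1  1  1  2  3  4  5
  row 6: 1  1  2  3  4  5  6
  row 7: 1  2  3  4  5  6  7

second differences of R give the permutation w = (7, 4, 1, 5, 6, 3, 2).

Rothe diagram D(w) (14 cells), 4 SE-corners (essential conditions):

[(1, 6, 0), (2, 3, 0), (5, 3, 1), (6, 2, 1)]


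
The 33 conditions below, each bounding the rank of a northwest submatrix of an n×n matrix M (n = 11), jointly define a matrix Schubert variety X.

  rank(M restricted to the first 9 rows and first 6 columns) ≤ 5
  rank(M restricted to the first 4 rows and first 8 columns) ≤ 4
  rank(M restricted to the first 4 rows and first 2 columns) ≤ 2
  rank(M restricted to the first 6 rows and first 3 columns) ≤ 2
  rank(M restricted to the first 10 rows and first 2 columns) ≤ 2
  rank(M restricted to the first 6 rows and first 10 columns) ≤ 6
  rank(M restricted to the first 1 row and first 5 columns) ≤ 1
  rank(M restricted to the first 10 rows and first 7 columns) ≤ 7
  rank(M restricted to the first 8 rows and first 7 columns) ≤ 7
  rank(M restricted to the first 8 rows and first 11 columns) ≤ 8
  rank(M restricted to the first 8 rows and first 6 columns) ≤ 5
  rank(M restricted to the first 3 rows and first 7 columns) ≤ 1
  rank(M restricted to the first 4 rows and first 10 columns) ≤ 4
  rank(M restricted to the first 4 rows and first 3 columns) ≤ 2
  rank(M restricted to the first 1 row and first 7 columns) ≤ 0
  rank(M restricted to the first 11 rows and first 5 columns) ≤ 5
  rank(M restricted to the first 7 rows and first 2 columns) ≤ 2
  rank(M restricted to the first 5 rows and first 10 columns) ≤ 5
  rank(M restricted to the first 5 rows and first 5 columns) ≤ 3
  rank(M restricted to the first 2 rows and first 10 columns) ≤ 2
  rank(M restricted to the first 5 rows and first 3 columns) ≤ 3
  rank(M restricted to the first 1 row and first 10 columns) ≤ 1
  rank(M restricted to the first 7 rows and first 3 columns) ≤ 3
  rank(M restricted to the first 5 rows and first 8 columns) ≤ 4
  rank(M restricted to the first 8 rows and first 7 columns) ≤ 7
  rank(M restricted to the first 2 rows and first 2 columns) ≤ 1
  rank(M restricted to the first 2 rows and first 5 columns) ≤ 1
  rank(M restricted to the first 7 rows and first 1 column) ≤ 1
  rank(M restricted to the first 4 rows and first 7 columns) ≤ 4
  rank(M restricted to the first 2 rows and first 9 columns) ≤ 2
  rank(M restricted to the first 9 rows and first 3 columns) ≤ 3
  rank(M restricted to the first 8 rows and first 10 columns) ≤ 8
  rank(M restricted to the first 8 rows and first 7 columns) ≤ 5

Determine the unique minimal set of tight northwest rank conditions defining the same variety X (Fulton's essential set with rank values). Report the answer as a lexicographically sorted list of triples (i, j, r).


Recovering R(i,j) via the rank-extension bound from the 33 conditions:

  R[1]: 0  0  0  0  0  0  0  1  1  1  1
  R[2]: 1  1  1  1  1  1  1  2  2  2  2
  R[3]: 1  1  1  1  1  1  1  2  3  3  3
  R[4]: 1  2  2  2  2  2  2  3  4  4  4
  R[5]: 1  2  2  3  3  3  3  4  5  5  5
  R[6]: 1  2  2  3  4  4  4  5  6  6  6
  R[7]: 1  2  3  4  5  5  5  6  7  7  7
  R[8]: 1  2  3  4  5  5  5  6  7  8  8
  R[9]: 1  2  3  4  5  5  6  7  8  9  9
  R[10]: 1  2  3  4  5  6  7  8  9  10  10
  R[11]: 1  2  3  4  5  6  7  8  9  10  11

hence w(1..11) = (8, 1, 9, 2, 4, 5, 3, 10, 7, 6, 11).

D(w) has 18 cells with 5 SE-corners; essential set:

[(1, 7, 0), (3, 7, 1), (6, 3, 2), (8, 7, 5), (9, 6, 5)]


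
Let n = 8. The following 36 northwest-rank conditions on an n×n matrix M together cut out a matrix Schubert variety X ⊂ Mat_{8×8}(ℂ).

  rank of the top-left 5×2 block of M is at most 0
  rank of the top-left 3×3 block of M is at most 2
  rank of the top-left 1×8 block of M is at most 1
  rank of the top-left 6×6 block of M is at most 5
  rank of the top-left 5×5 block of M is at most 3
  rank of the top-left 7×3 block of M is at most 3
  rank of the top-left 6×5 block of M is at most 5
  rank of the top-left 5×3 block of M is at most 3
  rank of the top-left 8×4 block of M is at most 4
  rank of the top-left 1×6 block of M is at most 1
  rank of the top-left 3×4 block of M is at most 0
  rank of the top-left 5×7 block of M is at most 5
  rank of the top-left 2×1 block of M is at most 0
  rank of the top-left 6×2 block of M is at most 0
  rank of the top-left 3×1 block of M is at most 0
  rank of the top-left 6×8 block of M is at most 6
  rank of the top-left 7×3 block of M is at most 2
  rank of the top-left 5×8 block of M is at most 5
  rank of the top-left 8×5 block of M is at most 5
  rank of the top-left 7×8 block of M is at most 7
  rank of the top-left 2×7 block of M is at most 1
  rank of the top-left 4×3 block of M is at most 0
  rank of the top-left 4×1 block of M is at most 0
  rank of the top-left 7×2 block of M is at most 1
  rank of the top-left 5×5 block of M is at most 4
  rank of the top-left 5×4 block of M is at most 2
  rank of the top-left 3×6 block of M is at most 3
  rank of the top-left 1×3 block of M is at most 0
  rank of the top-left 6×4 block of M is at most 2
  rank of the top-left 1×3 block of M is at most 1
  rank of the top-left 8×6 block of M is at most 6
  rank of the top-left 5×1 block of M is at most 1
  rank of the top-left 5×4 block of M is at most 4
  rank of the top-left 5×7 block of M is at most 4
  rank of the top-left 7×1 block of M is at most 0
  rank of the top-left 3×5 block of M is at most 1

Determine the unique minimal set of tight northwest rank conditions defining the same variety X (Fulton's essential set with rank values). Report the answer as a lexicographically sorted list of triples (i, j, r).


Reconstructing r_w from the 36 given conditions:

  row 1: 0 0 0 0 1 1 1 1
  row 2: 0 0 0 0 1 1 1 2
  row 3: 0 0 0 0 1 2 2 3
  row 4: 0 0 0 1 2 3 3 4
  row 5: 0 0 1 2 3 4 4 5
  row 6: 0 0 1 2 3 4 5 6
  row 7: 0 1 2 3 4 5 6 7
  row 8: 1 2 3 4 5 6 7 8

the unique w with this rank table is (5, 8, 6, 4, 3, 7, 2, 1).

|D(w)|=22, |Ess(w)|=5:

[(2, 7, 1), (3, 4, 0), (4, 3, 0), (6, 2, 0), (7, 1, 0)]


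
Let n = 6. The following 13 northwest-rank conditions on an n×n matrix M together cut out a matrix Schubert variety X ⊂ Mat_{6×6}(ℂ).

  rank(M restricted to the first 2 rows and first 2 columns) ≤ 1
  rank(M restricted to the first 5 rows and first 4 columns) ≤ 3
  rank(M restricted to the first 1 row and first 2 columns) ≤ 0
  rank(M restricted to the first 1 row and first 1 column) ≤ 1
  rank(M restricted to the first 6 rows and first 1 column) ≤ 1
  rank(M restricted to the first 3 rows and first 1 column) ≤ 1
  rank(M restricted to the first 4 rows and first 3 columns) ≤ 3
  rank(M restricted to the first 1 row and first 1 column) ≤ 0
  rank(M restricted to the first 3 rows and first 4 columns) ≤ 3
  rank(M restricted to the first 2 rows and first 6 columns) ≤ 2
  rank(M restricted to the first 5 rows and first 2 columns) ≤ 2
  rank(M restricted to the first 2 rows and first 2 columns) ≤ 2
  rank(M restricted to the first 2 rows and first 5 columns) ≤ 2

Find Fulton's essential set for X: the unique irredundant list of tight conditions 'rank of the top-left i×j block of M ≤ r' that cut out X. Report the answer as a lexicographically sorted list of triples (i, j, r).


The tightest implied rank at each (i,j), from the 13 conditions:

  i=1: 0  0  1  1  1  1
  i=2: 1  1  2  2  2  2
  i=3: 1  2  3  3  3  3
  i=4: 1  2  3  3  4  4
  i=5: 1  2  3  3  4  5
  i=6: 1  2  3  4  5  6

reading off 1-entries of Δ²R: w = (3, 1, 2, 5, 6, 4).

D(w) has 4 cells with 2 SE-corners; essential set:

[(1, 2, 0), (5, 4, 3)]


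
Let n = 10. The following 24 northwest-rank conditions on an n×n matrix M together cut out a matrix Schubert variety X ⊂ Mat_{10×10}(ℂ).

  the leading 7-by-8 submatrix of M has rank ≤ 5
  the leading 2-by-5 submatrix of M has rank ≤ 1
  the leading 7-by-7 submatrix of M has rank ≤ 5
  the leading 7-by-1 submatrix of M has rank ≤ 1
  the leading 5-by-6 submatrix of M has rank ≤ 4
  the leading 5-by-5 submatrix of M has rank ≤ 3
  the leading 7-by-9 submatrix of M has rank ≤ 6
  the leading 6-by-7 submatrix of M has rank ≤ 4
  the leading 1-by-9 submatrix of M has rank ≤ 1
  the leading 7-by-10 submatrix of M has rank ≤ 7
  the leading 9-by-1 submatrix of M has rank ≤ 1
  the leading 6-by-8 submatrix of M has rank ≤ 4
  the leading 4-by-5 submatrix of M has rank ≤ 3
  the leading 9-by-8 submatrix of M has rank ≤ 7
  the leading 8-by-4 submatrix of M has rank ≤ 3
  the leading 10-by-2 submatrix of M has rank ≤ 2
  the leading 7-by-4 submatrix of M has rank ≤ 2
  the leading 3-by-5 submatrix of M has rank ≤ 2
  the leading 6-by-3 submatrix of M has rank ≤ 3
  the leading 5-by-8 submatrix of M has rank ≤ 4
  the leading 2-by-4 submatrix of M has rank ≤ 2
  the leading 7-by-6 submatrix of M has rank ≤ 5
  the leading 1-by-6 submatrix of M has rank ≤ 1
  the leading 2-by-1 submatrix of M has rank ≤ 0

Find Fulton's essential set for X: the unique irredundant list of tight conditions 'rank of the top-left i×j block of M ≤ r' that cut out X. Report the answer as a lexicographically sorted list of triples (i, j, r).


Reconstructing r_w from the 24 given conditions:

  R[1]: 0 1 1 1 1 1 1 1 1 1
  R[2]: 0 1 1 1 1 2 2 2 2 2
  R[3]: 1 2 2 2 2 3 3 3 3 3
  R[4]: 1 2 2 2 3 4 4 4 4 4
  R[5]: 1 2 2 2 3 4 4 4 5 5
  R[6]: 1 2 2 2 3 4 4 4 5 6
  R[7]: 1 2 2 2 3 4 5 5 6 7
  R[8]: 1 2 3 3 4 5 6 6 7 8
  R[9]: 1 2 3 4 5 6 7 7 8 9
  R[10]: 1 2 3 4 5 6 7 8 9 10

giving w = (2, 6, 1, 5, 9, 10, 7, 3, 4, 8) via Δ²R.

Fulton essential set (4 of the 17 Rothe cells):

[(2, 1, 0), (2, 5, 1), (6, 8, 4), (7, 4, 2)]


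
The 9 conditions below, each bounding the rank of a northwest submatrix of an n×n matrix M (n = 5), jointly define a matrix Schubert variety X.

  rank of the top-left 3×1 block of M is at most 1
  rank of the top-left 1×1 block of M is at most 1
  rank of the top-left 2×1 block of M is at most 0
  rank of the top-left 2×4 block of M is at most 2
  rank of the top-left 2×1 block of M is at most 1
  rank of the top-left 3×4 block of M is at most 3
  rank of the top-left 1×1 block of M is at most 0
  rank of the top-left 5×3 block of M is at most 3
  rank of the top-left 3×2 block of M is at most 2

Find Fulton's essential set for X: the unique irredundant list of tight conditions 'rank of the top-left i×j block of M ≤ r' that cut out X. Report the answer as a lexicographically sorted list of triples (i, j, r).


Recovering R(i,j) via the rank-extension bound from the 9 conditions:

  0 | 1 | 1 | 1 | 1
  0 | 1 | 2 | 2 | 2
  1 | 2 | 3 | 3 | 3
  1 | 2 | 3 | 4 | 4
  1 | 2 | 3 | 4 | 5

reading off 1-entries of Δ²R: w = (2, 3, 1, 4, 5).

|D(w)|=2, |Ess(w)|=1:

[(2, 1, 0)]


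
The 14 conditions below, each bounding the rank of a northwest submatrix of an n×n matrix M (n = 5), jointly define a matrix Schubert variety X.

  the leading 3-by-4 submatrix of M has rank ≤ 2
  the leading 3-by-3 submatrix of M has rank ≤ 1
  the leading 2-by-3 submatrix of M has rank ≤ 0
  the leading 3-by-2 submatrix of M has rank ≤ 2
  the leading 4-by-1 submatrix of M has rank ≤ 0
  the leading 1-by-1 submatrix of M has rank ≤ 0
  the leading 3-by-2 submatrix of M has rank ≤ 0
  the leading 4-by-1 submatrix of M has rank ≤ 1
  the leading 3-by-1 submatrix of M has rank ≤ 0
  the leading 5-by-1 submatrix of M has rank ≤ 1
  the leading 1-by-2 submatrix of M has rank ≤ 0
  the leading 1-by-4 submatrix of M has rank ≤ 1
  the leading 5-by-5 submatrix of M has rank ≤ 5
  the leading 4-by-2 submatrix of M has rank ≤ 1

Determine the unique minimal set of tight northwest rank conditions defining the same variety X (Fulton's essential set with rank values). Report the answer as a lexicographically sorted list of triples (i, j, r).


Propagating the 14 rank bounds to every northwest block:

  row 1: 0 0 0 1 1
  row 2: 0 0 0 1 2
  row 3: 0 0 1 2 3
  row 4: 0 1 2 3 4
  row 5: 1 2 3 4 5

reading off 1-entries of Δ²R: w = (4, 5, 3, 2, 1).

D(w) has 9 cells with 3 SE-corners; essential set:

[(2, 3, 0), (3, 2, 0), (4, 1, 0)]


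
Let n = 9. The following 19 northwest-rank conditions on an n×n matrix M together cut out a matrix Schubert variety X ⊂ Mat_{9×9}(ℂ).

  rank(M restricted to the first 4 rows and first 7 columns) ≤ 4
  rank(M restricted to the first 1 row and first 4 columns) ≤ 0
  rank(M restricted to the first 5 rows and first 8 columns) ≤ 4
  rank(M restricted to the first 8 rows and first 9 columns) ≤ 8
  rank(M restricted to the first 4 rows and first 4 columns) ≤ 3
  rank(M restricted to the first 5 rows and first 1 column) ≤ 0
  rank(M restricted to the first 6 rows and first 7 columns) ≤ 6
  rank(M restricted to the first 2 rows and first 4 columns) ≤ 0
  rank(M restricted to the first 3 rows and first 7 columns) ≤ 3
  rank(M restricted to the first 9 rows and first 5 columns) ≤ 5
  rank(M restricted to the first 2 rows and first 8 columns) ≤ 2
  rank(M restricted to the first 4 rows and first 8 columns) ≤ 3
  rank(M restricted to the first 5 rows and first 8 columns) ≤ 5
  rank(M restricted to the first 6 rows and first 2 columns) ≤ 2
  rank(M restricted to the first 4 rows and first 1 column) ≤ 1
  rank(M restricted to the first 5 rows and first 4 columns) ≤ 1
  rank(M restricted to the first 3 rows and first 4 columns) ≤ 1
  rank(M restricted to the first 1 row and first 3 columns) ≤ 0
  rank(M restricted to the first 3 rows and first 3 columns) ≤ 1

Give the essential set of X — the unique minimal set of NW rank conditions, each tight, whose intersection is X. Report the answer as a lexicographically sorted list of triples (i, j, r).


The tightest implied rank at each (i,j), from the 19 conditions:

  row 1: 0, 0, 0, 0, 1, 1, 1, 1, 1
  row 2: 0, 0, 0, 0, 1, 2, 2, 2, 2
  row 3: 0, 1, 1, 1, 2, 3, 3, 3, 3
  row 4: 0, 1, 1, 1, 2, 3, 3, 3, 4
  row 5: 0, 1, 1, 1, 2, 3, 4, 4, 5
  row 6: 1, 2, 2, 2, 3, 4, 5, 5, 6
  row 7: 1, 2, 3, 3, 4, 5, 6, 6, 7
  row 8: 1, 2, 3, 4, 5, 6, 7, 7, 8
  row 9: 1, 2, 3, 4, 5, 6, 7, 8, 9

reading off 1-entries of Δ²R: w = (5, 6, 2, 9, 7, 1, 3, 4, 8).

Fulton essential set (4 of the 17 Rothe cells):

[(2, 4, 0), (4, 8, 3), (5, 1, 0), (5, 4, 1)]


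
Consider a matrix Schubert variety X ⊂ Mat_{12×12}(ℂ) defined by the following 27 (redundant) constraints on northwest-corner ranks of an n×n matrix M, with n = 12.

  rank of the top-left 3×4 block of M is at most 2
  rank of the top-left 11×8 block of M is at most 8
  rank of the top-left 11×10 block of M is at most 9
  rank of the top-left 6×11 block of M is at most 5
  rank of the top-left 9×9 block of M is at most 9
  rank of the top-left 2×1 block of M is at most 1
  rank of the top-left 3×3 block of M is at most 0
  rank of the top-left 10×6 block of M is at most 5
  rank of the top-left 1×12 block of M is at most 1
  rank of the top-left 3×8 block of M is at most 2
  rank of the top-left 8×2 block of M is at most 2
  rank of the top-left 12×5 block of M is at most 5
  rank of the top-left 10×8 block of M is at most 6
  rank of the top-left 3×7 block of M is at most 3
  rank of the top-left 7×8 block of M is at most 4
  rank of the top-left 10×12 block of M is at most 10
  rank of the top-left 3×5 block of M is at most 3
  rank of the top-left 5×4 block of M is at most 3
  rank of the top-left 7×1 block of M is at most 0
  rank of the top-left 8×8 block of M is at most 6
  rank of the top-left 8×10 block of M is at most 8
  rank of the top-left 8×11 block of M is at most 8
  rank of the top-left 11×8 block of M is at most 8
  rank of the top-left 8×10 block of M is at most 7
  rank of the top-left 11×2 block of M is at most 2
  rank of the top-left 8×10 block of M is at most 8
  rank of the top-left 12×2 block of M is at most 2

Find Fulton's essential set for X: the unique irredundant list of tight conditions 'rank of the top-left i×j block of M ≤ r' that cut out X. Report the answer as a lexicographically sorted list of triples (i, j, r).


Reconstructing r_w from the 27 given conditions:

  i=1: 0  0  0  1  1  1  1  1  1  1  1  1
  i=2: 0  0  0  1  2  2  2  2  2  2  2  2
  i=3: 0  0  0  1  2  2  2  2  3  3  3  3
  i=4: 0  1  1  2  3  3  3  3  4  4  4  4
  i=5: 0  1  2  3  4  4  4  4  5  5  5  5
  i=6: 0  1  2  3  4  4  4  4  5  5  5  6
  i=7: 0  1  2  3  4  4  4  4  5  6  6  7
  i=8: 1  2  3  4  5  5  5  5  6  7  7  8
  i=9: 1  2  3  4  5  5  6  6  7  8  8  9
  i=10: 1  2  3  4  5  5  6  6  7  8  9  10
  i=11: 1  2  3  4  5  6  7  7  8  9  10  11
  i=12: 1  2  3  4  5  6  7  8  9  10  11  12

the unique w with this rank table is (4, 5, 9, 2, 3, 12, 10, 1, 7, 11, 6, 8).

Rothe diagram D(w) (27 cells), 7 SE-corners (essential conditions):

[(3, 3, 0), (3, 8, 2), (6, 11, 5), (7, 1, 0), (7, 8, 4), (10, 6, 5), (10, 8, 6)]


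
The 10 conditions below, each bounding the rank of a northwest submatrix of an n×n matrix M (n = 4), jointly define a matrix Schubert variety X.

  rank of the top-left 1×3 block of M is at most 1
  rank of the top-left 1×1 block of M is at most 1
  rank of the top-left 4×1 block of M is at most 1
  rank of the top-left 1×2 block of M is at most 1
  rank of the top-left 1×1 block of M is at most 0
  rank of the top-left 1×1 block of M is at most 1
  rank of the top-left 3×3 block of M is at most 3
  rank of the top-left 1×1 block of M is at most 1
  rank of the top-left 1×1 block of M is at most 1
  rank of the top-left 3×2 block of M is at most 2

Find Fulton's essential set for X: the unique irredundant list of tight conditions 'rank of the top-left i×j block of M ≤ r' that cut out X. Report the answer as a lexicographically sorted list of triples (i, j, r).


The tightest implied rank at each (i,j), from the 10 conditions:

  row 1: 0 | 1 | 1 | 1
  row 2: 1 | 2 | 2 | 2
  row 3: 1 | 2 | 3 | 3
  row 4: 1 | 2 | 3 | 4

hence w(1..4) = (2, 1, 3, 4).

ℓ(w)=1; the 1 essential cell (i,j,r):

[(1, 1, 0)]


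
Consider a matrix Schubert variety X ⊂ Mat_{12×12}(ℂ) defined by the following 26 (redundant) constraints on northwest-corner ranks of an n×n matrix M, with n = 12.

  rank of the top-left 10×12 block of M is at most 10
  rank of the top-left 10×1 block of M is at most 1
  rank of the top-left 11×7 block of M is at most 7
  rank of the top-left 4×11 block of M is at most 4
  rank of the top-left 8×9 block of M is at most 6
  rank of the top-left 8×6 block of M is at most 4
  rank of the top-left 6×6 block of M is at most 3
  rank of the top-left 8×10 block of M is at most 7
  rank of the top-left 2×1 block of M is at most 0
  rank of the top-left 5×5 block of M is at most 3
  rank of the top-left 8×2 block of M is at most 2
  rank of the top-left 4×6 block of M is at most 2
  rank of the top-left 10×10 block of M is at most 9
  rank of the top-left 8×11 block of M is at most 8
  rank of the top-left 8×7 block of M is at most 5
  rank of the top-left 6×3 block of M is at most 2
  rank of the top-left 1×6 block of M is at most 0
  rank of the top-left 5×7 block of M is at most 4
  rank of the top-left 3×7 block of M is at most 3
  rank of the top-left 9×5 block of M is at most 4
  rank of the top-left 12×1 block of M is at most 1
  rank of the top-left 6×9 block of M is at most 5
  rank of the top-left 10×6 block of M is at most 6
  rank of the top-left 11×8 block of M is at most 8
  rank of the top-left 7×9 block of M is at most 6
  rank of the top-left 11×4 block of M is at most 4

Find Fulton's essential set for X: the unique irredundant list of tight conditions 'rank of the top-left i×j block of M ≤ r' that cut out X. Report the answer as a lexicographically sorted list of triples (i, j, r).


Recovering R(i,j) via the rank-extension bound from the 26 conditions:

  R[1]: 0 0 0 0 0 0 1 1 1 1 1 1
  R[2]: 0 1 1 1 1 1 2 2 2 2 2 2
  R[3]: 1 2 2 2 2 2 3 3 3 3 3 3
  R[4]: 1 2 2 2 2 2 3 4 4 4 4 4
  R[5]: 1 2 2 3 3 3 4 5 5 5 5 5
  R[6]: 1 2 2 3 3 3 4 5 5 6 6 6
  R[7]: 1 2 3 4 4 4 5 6 6 7 7 7
  R[8]: 1 2 3 4 4 4 5 6 6 7 8 8
  R[9]: 1 2 3 4 4 5 6 7 7 8 9 9
  R[10]: 1 2 3 4 5 6 7 8 8 9 10 10
  R[11]: 1 2 3 4 5 6 7 8 9 10 11 11
  R[12]: 1 2 3 4 5 6 7 8 9 10 11 12

the unique w with this rank table is (7, 2, 1, 8, 4, 10, 3, 11, 6, 5, 9, 12).

ℓ(w)=20; the 9 essential cells (i,j,r):

[(1, 6, 0), (2, 1, 0), (4, 6, 2), (6, 3, 2), (6, 6, 3), (6, 9, 5), (8, 6, 4), (8, 9, 6), (9, 5, 4)]


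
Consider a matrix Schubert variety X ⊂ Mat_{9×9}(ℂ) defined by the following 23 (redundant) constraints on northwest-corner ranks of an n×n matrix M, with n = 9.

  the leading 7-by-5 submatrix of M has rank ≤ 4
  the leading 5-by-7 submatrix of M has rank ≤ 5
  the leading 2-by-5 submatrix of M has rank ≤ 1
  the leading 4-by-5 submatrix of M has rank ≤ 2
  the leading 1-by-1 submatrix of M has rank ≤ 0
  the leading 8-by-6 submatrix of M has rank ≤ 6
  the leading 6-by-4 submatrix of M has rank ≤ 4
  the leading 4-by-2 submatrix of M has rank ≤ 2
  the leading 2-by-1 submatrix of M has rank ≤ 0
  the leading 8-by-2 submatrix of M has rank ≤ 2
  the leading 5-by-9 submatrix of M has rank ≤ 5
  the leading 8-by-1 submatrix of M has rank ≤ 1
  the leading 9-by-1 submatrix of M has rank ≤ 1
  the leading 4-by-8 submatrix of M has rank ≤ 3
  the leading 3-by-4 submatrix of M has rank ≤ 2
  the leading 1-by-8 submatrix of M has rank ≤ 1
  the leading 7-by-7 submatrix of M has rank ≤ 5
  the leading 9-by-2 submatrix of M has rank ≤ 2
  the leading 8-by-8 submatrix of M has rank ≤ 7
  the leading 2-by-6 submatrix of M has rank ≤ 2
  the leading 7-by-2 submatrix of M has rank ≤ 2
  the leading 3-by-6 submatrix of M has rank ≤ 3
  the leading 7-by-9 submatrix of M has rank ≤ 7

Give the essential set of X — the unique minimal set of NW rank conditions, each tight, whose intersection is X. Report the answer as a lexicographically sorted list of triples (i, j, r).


Computing R[i][j] = min implied NW-rank bound (n=9, 23 conditions):

  0  1  1  1  1  1  1  1  1
  0  1  1  1  1  2  2  2  2
  1  2  2  2  2  3  3  3  3
  1  2  2  2  2  3  3  3  4
  1  2  3  3  3  4  4  4  5
  1  2  3  4  4  5  5  5  6
  1  2  3  4  4  5  5  6  7
  1  2  3  4  5  6  6  7  8
  1  2  3  4  5  6  7  8  9

giving w = (2, 6, 1, 9, 3, 4, 8, 5, 7) via Δ²R.

|D(w)|=12, |Ess(w)|=6:

[(2, 1, 0), (2, 5, 1), (4, 5, 2), (4, 8, 3), (7, 5, 4), (7, 7, 5)]


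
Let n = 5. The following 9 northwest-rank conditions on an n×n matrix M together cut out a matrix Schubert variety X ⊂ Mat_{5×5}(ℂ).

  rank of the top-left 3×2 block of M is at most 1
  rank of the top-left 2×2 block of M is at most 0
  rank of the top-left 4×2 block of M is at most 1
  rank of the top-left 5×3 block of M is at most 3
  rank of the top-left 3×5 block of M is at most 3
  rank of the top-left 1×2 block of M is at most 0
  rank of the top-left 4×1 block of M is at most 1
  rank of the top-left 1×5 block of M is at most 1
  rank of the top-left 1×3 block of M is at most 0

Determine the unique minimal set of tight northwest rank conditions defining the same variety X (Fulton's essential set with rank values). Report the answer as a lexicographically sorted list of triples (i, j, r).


Recovering R(i,j) via the rank-extension bound from the 9 conditions:

  R[1]: 0 | 0 | 0 | 1 | 1
  R[2]: 0 | 0 | 1 | 2 | 2
  R[3]: 1 | 1 | 2 | 3 | 3
  R[4]: 1 | 1 | 2 | 3 | 4
  R[5]: 1 | 2 | 3 | 4 | 5

the unique w with this rank table is (4, 3, 1, 5, 2).

D(w) has 6 cells with 3 SE-corners; essential set:

[(1, 3, 0), (2, 2, 0), (4, 2, 1)]


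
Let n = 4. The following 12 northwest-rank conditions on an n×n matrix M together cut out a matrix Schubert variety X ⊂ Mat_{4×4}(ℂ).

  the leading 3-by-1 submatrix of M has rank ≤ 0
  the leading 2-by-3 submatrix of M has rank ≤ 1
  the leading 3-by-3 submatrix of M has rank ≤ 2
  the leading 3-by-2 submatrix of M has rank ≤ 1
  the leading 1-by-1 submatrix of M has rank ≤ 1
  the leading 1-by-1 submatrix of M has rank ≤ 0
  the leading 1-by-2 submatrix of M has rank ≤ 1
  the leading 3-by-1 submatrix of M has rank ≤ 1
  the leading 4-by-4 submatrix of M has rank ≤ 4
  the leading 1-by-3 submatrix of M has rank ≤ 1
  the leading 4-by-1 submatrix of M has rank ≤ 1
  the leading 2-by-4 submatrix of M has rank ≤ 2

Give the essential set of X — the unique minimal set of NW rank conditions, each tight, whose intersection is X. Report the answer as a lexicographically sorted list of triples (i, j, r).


Recovering R(i,j) via the rank-extension bound from the 12 conditions:

  R[1]: 0 | 1 | 1 | 1
  R[2]: 0 | 1 | 1 | 2
  R[3]: 0 | 1 | 2 | 3
  R[4]: 1 | 2 | 3 | 4

hence w(1..4) = (2, 4, 3, 1).

Fulton essential set (2 of the 4 Rothe cells):

[(2, 3, 1), (3, 1, 0)]
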